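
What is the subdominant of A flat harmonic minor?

The Ab harmonic minor scale runs Ab Bb Cb Db Eb Fb G.
Degree 4 is Db.

Db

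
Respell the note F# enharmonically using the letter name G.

Gb

Plain G sits 1 semitone above F#, so on the letter G the same pitch needs a flat: Gb.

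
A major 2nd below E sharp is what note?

E down a major second is D, so the target letter is D.
From E#, a major second is 2 semitones down: D#.

D#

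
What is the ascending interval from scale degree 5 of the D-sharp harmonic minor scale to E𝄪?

augmented fifth

Scale degree 5 of D# harmonic minor is A#.
A# up to E##: letters A→E make it a fifth; 8 semitones makes it augmented.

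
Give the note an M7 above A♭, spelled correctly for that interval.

A seventh above A lands on the letter G.
A major seventh spans 11 semitones, so Ab moves to pitch class 7. On the letter G that is G.

G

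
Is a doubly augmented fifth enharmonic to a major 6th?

Yes

A doubly augmented fifth spans 9 semitones; a major sixth spans 9.
They are enharmonically equivalent.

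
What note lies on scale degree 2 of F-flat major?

Gb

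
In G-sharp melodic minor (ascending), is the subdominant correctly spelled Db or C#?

Each scale degree takes a distinct letter name. Degree 4 of a scale on G must use the letter C.
C# and Db are enharmonically the same pitch, but only C# uses the letter C, so it is the correct spelling here.

C#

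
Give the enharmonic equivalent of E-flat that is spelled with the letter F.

Fbb

Plain F sits 2 semitones above Eb, so on the letter F the same pitch needs a double flat: Fbb.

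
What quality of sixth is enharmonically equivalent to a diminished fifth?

A diminished fifth spans 6 semitones.
A sixth spanning 6 semitones is doubly diminished (the major sixth is 9).

doubly diminished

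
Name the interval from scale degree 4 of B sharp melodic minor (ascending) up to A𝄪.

augmented fourth

Scale degree 4 of B# melodic minor (ascending) is E#.
E# up to A##: letters E→A make it a fourth; 6 semitones makes it augmented.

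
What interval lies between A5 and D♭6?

The letter names run A→D, a span of 3 letter steps, so the interval is some kind of fourth.
A to Db is 4 semitones. A perfect fourth is 5, so 4 makes it diminished.

diminished fourth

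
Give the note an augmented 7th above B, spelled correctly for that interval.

A seventh above B lands on the letter A.
An augmented seventh spans 12 semitones, so B moves to pitch class 11. On the letter A that is A##.

A##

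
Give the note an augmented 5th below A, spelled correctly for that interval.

Db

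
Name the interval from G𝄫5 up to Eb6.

Counting letters G–A–B–C–D–E gives a sixth.
Gbb→Eb = 10 semitones, 1 wider than the major sixth (9), so augmented.

augmented sixth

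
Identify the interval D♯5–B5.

The letter names run D→B, a span of 5 letter steps, so the interval is some kind of sixth.
D# to B is 8 semitones. A major sixth is 9, so 8 makes it minor.

minor sixth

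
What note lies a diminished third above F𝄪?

A

A third above F lands on the letter A.
A diminished third spans 2 semitones, so F## moves to pitch class 9. On the letter A that is A.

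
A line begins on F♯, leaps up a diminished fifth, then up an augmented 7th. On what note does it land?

B#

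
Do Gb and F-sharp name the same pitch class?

Yes

Gb = pitch class 6 and F# = pitch class 6 — the same pitch class, so they are enharmonic equivalents.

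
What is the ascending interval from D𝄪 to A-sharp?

The letter names run D→A, a span of 4 letter steps, so the interval is some kind of fifth.
D## to A# is 6 semitones. A perfect fifth is 7, so 6 makes it diminished.

diminished fifth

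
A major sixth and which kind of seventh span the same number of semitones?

diminished

A major sixth spans 9 semitones.
A seventh spanning 9 semitones is diminished (the major seventh is 11).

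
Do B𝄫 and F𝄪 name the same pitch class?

Two spellings are enharmonically equivalent only if they share a pitch class.
Here Bbb → 9, F## → 7; 7 ≠ 9, so they are not.

No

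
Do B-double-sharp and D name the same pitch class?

No

B## is pitch class 1; D is pitch class 2.
The pitch classes differ (1 vs. 2), so they are not enharmonic equivalents.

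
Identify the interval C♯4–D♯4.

The letter names run C→D, a span of 1 letter step, so the interval is some kind of second.
C# to D# is 2 semitones. A major second is 2, so 2 makes it major.

major second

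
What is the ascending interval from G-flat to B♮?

augmented third

The letter names run G→B, a span of 2 letter steps, so the interval is some kind of third.
Gb to B is 5 semitones. A major third is 4, so 5 makes it augmented.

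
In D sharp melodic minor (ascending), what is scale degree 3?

F#

The D# melodic minor (ascending) scale runs D# E# F# G# A# B# C##.
Degree 3 is F#.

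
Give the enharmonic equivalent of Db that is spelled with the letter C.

C#

Plain C sits 1 semitone below Db, so on the letter C the same pitch needs a sharp: C#.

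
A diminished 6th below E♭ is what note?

E down a major sixth is G, so the target letter is G.
From Eb, a diminished sixth is 7 semitones down: G#.

G#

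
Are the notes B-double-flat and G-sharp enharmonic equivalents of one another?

No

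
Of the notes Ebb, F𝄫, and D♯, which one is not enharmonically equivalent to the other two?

Ebb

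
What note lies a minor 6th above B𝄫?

Gbb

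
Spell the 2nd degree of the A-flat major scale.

Bb

The Ab major scale runs Ab Bb C Db Eb F G.
Degree 2 is Bb.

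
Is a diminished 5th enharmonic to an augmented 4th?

A diminished fifth spans 6 semitones; an augmented fourth spans 6.
They are enharmonically equivalent.

Yes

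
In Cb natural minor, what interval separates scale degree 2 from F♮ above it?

Scale degree 2 of Cb natural minor is Db.
Db up to F: letters D→F make it a third; 4 semitones makes it major.

major third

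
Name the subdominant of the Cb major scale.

Fb

The Cb major scale runs Cb Db Eb Fb Gb Ab Bb.
Degree 4 is Fb.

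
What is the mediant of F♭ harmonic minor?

Degree 3 takes the letter 2 steps above F, which is A.
In harmonic minor, degree 3 sits 3 semitones above the tonic. Fb + 3 semitones is pitch class 7, spelled on A as Abb.

Abb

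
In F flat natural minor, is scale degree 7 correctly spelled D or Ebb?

Each scale degree takes a distinct letter name. Degree 7 of a scale on F must use the letter E.
Ebb and D are enharmonically the same pitch, but only Ebb uses the letter E, so it is the correct spelling here.

Ebb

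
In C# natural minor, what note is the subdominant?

F#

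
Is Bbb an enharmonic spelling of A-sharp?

No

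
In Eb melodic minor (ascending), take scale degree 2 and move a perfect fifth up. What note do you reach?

C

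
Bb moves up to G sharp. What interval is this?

augmented sixth

The letter names run B→G, a span of 5 letter steps, so the interval is some kind of sixth.
Bb to G# is 10 semitones. A major sixth is 9, so 10 makes it augmented.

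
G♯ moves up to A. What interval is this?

minor second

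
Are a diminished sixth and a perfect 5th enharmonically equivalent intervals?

A diminished sixth spans 7 semitones; a perfect fifth spans 7.
They are enharmonically equivalent.

Yes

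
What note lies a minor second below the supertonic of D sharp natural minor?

D##

The supertonic of D# natural minor is E#.
A minor second (1 semitone) below E# lands on the letter D, giving D##.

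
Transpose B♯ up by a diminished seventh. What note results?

A

B up a major seventh is A#, so the target letter is A.
From B#, a diminished seventh is 9 semitones up: A.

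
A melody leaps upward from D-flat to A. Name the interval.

augmented fifth

The letter names run D→A, a span of 4 letter steps, so the interval is some kind of fifth.
Db to A is 8 semitones. A perfect fifth is 7, so 8 makes it augmented.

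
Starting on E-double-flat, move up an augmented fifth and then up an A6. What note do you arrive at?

An augmented fifth up from Ebb is Bb (letter B, 8 semitones up).
An augmented sixth up from Bb is G# (letter G, 10 semitones up).

G#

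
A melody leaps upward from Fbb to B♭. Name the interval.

Counting letters F–G–A–B gives a fourth.
Fbb→Bb = 7 semitones, 2 wider than the perfect fourth (5), so doubly augmented.

doubly augmented fourth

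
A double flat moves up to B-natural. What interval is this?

The letter names run A→B, a span of 1 letter step, so the interval is some kind of second.
Abb to B is 4 semitones. A major second is 2, so 4 makes it doubly augmented.

doubly augmented second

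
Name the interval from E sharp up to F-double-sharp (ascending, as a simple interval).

major second

The letter names run E→F, a span of 1 letter step, so the interval is some kind of second.
E# to F## is 2 semitones. A major second is 2, so 2 makes it major.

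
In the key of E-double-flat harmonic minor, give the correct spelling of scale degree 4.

Degree 4 takes the letter 3 steps above E, which is A.
In harmonic minor, degree 4 sits 5 semitones above the tonic. Ebb + 5 semitones is pitch class 7, spelled on A as Abb.

Abb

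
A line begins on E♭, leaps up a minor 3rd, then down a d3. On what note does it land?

A minor third up from Eb is Gb (letter G, 3 semitones up).
A diminished third down from Gb is E (letter E, 2 semitones down).

E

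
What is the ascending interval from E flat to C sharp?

Counting letters E–F–G–A–B–C gives a sixth.
Eb→C# = 10 semitones, 1 wider than the major sixth (9), so augmented.

augmented sixth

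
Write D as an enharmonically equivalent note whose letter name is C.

D is pitch class 2. The letter C alone is pitch class 0.
To reach pitch class 2 from C requires an offset of +2 semitones, i.e. double sharp: C##.

C##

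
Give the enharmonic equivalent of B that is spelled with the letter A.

Plain A sits 2 semitones below B, so on the letter A the same pitch needs a double sharp: A##.

A##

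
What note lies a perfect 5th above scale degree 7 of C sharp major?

Scale degree 7 of C# major is B#.
A perfect fifth (7 semitones) above B# lands on the letter F, giving F##.

F##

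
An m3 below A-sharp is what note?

F##

A down a major third is F, so the target letter is F.
From A#, a minor third is 3 semitones down: F##.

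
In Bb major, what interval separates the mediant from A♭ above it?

The mediant of Bb major is D.
D up to Ab: letters D→A make it a fifth; 6 semitones makes it diminished.

diminished fifth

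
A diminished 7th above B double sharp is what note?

A#

A seventh above B lands on the letter A.
A diminished seventh spans 9 semitones, so B## moves to pitch class 10. On the letter A that is A#.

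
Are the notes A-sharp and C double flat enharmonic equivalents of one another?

A# is pitch class 10; Cbb is pitch class 10.
All spellings map to pitch class 10, so they are enharmonically equivalent.

Yes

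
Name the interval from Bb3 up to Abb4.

diminished seventh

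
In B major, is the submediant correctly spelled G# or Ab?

Each scale degree takes a distinct letter name. Degree 6 of a scale on B must use the letter G.
G# and Ab are enharmonically the same pitch, but only G# uses the letter G, so it is the correct spelling here.

G#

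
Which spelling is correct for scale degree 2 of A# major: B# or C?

B#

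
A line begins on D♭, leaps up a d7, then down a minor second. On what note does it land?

A diminished seventh up from Db is Cbb (letter C, 9 semitones up).
A minor second down from Cbb is Bbb (letter B, 1 semitone down).

Bbb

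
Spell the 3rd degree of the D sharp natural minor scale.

F#

Degree 3 takes the letter 2 steps above D, which is F.
In natural minor, degree 3 sits 3 semitones above the tonic. D# + 3 semitones is pitch class 6, spelled on F as F#.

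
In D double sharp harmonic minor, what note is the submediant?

Degree 6 takes the letter 5 steps above D, which is B.
In harmonic minor, degree 6 sits 8 semitones above the tonic. D## + 8 semitones is pitch class 0, spelled on B as B#.

B#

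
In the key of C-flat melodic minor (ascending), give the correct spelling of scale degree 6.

Ab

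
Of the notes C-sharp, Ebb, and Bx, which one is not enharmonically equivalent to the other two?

In 12-tone equal temperament, enharmonic equivalents share a pitch class. C# is pitch class 1; Ebb is pitch class 2; B## is pitch class 1.
C# and B## share pitch class 1, while Ebb is pitch class 2.

Ebb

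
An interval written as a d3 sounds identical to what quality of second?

major

A diminished third spans 2 semitones.
A second spanning 2 semitones is major (the major second is 2).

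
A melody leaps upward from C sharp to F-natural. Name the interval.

diminished fourth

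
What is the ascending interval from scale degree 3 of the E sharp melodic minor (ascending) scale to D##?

augmented fifth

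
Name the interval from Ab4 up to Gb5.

minor seventh

Counting letters A–B–C–D–E–F–G gives a seventh.
Ab→Gb = 10 semitones, 1 narrower than the major seventh (11), so minor.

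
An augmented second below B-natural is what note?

B down a major second is A, so the target letter is A.
From B, an augmented second is 3 semitones down: Ab.

Ab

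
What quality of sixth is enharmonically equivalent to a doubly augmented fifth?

major

A doubly augmented fifth spans 9 semitones.
A sixth spanning 9 semitones is major (the major sixth is 9).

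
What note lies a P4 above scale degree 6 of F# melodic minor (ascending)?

Scale degree 6 of F# melodic minor (ascending) is D#.
A perfect fourth (5 semitones) above D# lands on the letter G, giving G#.

G#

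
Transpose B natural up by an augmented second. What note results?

C##

A second above B lands on the letter C.
An augmented second spans 3 semitones, so B moves to pitch class 2. On the letter C that is C##.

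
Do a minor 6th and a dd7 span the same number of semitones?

A minor sixth spans 8 semitones; a doubly diminished seventh spans 8.
They are enharmonically equivalent.

Yes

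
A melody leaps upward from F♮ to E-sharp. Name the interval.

augmented seventh

Counting letters F–G–A–B–C–D–E gives a seventh.
F→E# = 12 semitones, 1 wider than the major seventh (11), so augmented.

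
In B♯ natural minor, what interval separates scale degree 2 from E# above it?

minor third

Scale degree 2 of B# natural minor is C##.
C## up to E#: letters C→E make it a third; 3 semitones makes it minor.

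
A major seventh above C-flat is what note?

Bb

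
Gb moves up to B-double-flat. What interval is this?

The letter names run G→B, a span of 2 letter steps, so the interval is some kind of third.
Gb to Bbb is 3 semitones. A major third is 4, so 3 makes it minor.

minor third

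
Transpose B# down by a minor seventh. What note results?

C##

A seventh below B lands on the letter C.
A minor seventh spans 10 semitones, so B# moves to pitch class 2. On the letter C that is C##.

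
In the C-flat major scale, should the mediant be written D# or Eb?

Each scale degree takes a distinct letter name. Degree 3 of a scale on C must use the letter E.
Eb and D# are enharmonically the same pitch, but only Eb uses the letter E, so it is the correct spelling here.

Eb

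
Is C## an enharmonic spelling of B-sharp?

Two spellings are enharmonically equivalent only if they share a pitch class.
Here C## → 2, B# → 0; 0 ≠ 2, so they are not.

No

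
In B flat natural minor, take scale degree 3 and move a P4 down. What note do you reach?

Ab

Scale degree 3 of Bb natural minor is Db.
A perfect fourth (5 semitones) below Db lands on the letter A, giving Ab.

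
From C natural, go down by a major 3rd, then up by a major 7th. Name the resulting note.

G

A major third down from C is Ab (letter A, 4 semitones down).
A major seventh up from Ab is G (letter G, 11 semitones up).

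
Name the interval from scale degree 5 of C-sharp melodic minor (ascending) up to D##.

Scale degree 5 of C# melodic minor (ascending) is G#.
G# up to D##: letters G→D make it a fifth; 8 semitones makes it augmented.

augmented fifth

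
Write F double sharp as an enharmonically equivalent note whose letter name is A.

Abb

Plain A sits 2 semitones above F##, so on the letter A the same pitch needs a double flat: Abb.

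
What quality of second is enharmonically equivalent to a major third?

doubly augmented

A major third spans 4 semitones.
A second spanning 4 semitones is doubly augmented (the major second is 2).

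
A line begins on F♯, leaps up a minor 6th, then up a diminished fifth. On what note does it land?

A minor sixth up from F# is D (letter D, 8 semitones up).
A diminished fifth up from D is Ab (letter A, 6 semitones up).

Ab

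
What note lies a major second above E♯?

F##

E up a major second is F#, so the target letter is F.
From E#, a major second is 2 semitones up: F##.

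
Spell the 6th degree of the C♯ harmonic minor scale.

Degree 6 takes the letter 5 steps above C, which is A.
In harmonic minor, degree 6 sits 8 semitones above the tonic. C# + 8 semitones is pitch class 9, spelled on A as A.

A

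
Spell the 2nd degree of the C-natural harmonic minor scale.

D

The C harmonic minor scale runs C D Eb F G Ab B.
Degree 2 is D.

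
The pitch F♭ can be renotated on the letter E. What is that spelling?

E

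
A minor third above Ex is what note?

E up a major third is G#, so the target letter is G.
From E##, a minor third is 3 semitones up: G##.

G##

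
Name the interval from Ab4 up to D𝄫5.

diminished fourth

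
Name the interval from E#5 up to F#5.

minor second

The letter names run E→F, a span of 1 letter step, so the interval is some kind of second.
E# to F# is 1 semitone. A major second is 2, so 1 makes it minor.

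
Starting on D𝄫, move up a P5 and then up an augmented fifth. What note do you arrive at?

A perfect fifth up from Dbb is Abb (letter A, 7 semitones up).
An augmented fifth up from Abb is Eb (letter E, 8 semitones up).

Eb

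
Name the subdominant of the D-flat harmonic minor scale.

Degree 4 takes the letter 3 steps above D, which is G.
In harmonic minor, degree 4 sits 5 semitones above the tonic. Db + 5 semitones is pitch class 6, spelled on G as Gb.

Gb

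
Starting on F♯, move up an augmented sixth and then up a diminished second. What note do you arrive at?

E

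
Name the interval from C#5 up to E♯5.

major third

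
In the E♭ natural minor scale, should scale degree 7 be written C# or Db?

Each scale degree takes a distinct letter name. Degree 7 of a scale on E must use the letter D.
Db and C# are enharmonically the same pitch, but only Db uses the letter D, so it is the correct spelling here.

Db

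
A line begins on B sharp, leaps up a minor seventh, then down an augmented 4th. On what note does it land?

E

A minor seventh up from B# is A# (letter A, 10 semitones up).
An augmented fourth down from A# is E (letter E, 6 semitones down).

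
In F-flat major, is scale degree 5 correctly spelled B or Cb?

Each scale degree takes a distinct letter name. Degree 5 of a scale on F must use the letter C.
Cb and B are enharmonically the same pitch, but only Cb uses the letter C, so it is the correct spelling here.

Cb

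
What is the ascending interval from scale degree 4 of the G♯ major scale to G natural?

diminished fifth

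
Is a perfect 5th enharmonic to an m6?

No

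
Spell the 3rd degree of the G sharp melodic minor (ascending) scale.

B

The G# melodic minor (ascending) scale runs G# A# B C# D# E# F##.
Degree 3 is B.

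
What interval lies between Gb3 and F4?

The letter names run G→F, a span of 6 letter steps, so the interval is some kind of seventh.
Gb to F is 11 semitones. A major seventh is 11, so 11 makes it major.

major seventh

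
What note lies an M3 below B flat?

Gb

A third below B lands on the letter G.
A major third spans 4 semitones, so Bb moves to pitch class 6. On the letter G that is Gb.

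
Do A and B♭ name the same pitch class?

No

Two spellings are enharmonically equivalent only if they share a pitch class.
Here A → 9, Bb → 10; 9 ≠ 10, so they are not.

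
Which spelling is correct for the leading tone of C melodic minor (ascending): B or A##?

Each scale degree takes a distinct letter name. Degree 7 of a scale on C must use the letter B.
B and A## are enharmonically the same pitch, but only B uses the letter B, so it is the correct spelling here.

B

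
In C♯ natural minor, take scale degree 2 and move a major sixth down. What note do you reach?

F#

Scale degree 2 of C# natural minor is D#.
A major sixth (9 semitones) below D# lands on the letter F, giving F#.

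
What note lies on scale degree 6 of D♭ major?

Bb

Degree 6 takes the letter 5 steps above D, which is B.
In major, degree 6 sits 9 semitones above the tonic. Db + 9 semitones is pitch class 10, spelled on B as Bb.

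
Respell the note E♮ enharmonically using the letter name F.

E is pitch class 4. The letter F alone is pitch class 5.
To reach pitch class 4 from F requires an offset of -1 semitone, i.e. flat: Fb.

Fb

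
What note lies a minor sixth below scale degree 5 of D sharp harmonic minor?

C##

Scale degree 5 of D# harmonic minor is A#.
A minor sixth (8 semitones) below A# lands on the letter C, giving C##.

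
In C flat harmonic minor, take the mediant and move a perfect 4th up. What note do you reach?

Abb

The mediant of Cb harmonic minor is Ebb.
A perfect fourth (5 semitones) above Ebb lands on the letter A, giving Abb.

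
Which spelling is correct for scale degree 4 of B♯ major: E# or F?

E#

Each scale degree takes a distinct letter name. Degree 4 of a scale on B must use the letter E.
E# and F are enharmonically the same pitch, but only E# uses the letter E, so it is the correct spelling here.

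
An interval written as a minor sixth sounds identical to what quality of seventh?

doubly diminished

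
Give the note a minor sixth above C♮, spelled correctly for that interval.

C up a major sixth is A, so the target letter is A.
From C, a minor sixth is 8 semitones up: Ab.

Ab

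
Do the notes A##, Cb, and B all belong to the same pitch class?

Yes

A## is pitch class 11; Cb is pitch class 11; B is pitch class 11.
All spellings map to pitch class 11, so they are enharmonically equivalent.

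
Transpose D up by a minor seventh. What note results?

D up a major seventh is C#, so the target letter is C.
From D, a minor seventh is 10 semitones up: C.

C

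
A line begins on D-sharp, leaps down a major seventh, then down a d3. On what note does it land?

A major seventh down from D# is E (letter E, 11 semitones down).
A diminished third down from E is C## (letter C, 2 semitones down).

C##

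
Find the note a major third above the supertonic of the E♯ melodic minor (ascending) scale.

A##

The supertonic of E# melodic minor (ascending) is F##.
A major third (4 semitones) above F## lands on the letter A, giving A##.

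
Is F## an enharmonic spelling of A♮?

No

F## is pitch class 7; A is pitch class 9.
The pitch classes differ (7 vs. 9), so they are not enharmonic equivalents.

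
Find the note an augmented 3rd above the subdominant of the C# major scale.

The subdominant of C# major is F#.
An augmented third (5 semitones) above F# lands on the letter A, giving A##.

A##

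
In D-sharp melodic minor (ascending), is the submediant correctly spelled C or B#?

B#

Each scale degree takes a distinct letter name. Degree 6 of a scale on D must use the letter B.
B# and C are enharmonically the same pitch, but only B# uses the letter B, so it is the correct spelling here.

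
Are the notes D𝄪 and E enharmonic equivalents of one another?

Yes

D## is pitch class 4; E is pitch class 4.
All spellings map to pitch class 4, so they are enharmonically equivalent.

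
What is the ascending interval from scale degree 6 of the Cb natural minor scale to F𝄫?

Scale degree 6 of Cb natural minor is Abb.
Abb up to Fbb: letters A→F make it a sixth; 8 semitones makes it minor.

minor sixth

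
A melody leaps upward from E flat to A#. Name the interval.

Counting letters E–F–G–A gives a fourth.
Eb→A# = 7 semitones, 2 wider than the perfect fourth (5), so doubly augmented.

doubly augmented fourth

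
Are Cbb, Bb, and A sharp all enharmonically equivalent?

Cbb is pitch class 10; Bb is pitch class 10; A# is pitch class 10.
All spellings map to pitch class 10, so they are enharmonically equivalent.

Yes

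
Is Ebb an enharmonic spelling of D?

Yes

Ebb = pitch class 2 and D = pitch class 2 — the same pitch class, so they are enharmonic equivalents.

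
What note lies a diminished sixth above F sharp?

A sixth above F lands on the letter D.
A diminished sixth spans 7 semitones, so F# moves to pitch class 1. On the letter D that is Db.

Db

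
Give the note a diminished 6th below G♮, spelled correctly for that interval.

A sixth below G lands on the letter B.
A diminished sixth spans 7 semitones, so G moves to pitch class 0. On the letter B that is B#.

B#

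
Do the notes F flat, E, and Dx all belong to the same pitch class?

Yes

Fb = pitch class 4 and E = pitch class 4 and D## = pitch class 4 — the same pitch class, so they are enharmonic equivalents.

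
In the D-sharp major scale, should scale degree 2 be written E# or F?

Each scale degree takes a distinct letter name. Degree 2 of a scale on D must use the letter E.
E# and F are enharmonically the same pitch, but only E# uses the letter E, so it is the correct spelling here.

E#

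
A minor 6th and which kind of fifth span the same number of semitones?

A minor sixth spans 8 semitones.
A fifth spanning 8 semitones is augmented (the perfect fifth is 7).

augmented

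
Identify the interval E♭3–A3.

Counting letters E–F–G–A gives a fourth.
Eb→A = 6 semitones, 1 wider than the perfect fourth (5), so augmented.

augmented fourth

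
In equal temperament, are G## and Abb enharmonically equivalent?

Two spellings are enharmonically equivalent only if they share a pitch class.
Here G## → 9, Abb → 7; 7 ≠ 9, so they are not.

No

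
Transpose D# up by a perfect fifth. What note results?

A#

A fifth above D lands on the letter A.
A perfect fifth spans 7 semitones, so D# moves to pitch class 10. On the letter A that is A#.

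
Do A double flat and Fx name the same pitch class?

Yes

Abb = pitch class 7 and F## = pitch class 7 — the same pitch class, so they are enharmonic equivalents.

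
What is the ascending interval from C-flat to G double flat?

Counting letters C–D–E–F–G gives a fifth.
Cb→Gbb = 6 semitones, 1 narrower than the perfect fifth (7), so diminished.

diminished fifth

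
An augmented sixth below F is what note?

Abb

F down a major sixth is Ab, so the target letter is A.
From F, an augmented sixth is 10 semitones down: Abb.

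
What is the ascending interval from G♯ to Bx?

augmented third

Counting letters G–A–B gives a third.
G#→B## = 5 semitones, 1 wider than the major third (4), so augmented.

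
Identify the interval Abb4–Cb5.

Counting letters A–B–C gives a third.
Abb→Cb = 4 semitones, exactly the major third.

major third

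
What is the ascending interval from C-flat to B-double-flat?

minor seventh

Counting letters C–D–E–F–G–A–B gives a seventh.
Cb→Bbb = 10 semitones, 1 narrower than the major seventh (11), so minor.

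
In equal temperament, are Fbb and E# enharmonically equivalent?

No

Two spellings are enharmonically equivalent only if they share a pitch class.
Here Fbb → 3, E# → 5; 3 ≠ 5, so they are not.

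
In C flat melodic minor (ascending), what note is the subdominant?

Fb

Degree 4 takes the letter 3 steps above C, which is F.
In melodic minor (ascending), degree 4 sits 5 semitones above the tonic. Cb + 5 semitones is pitch class 4, spelled on F as Fb.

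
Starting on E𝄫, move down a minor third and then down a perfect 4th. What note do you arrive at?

Gb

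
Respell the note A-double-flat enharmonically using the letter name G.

G

Plain G sits at the same pitch as Abb, so on the letter G the same pitch needs a natural: G.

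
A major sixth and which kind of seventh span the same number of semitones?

A major sixth spans 9 semitones.
A seventh spanning 9 semitones is diminished (the major seventh is 11).

diminished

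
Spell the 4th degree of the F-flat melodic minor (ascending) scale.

Degree 4 takes the letter 3 steps above F, which is B.
In melodic minor (ascending), degree 4 sits 5 semitones above the tonic. Fb + 5 semitones is pitch class 9, spelled on B as Bbb.

Bbb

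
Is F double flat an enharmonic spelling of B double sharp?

No

Two spellings are enharmonically equivalent only if they share a pitch class.
Here Fbb → 3, B## → 1; 1 ≠ 3, so they are not.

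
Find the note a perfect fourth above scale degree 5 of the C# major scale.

Scale degree 5 of C# major is G#.
A perfect fourth (5 semitones) above G# lands on the letter C, giving C#.

C#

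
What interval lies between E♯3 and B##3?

The letter names run E→B, a span of 4 letter steps, so the interval is some kind of fifth.
E# to B## is 8 semitones. A perfect fifth is 7, so 8 makes it augmented.

augmented fifth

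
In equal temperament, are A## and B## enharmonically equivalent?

Two spellings are enharmonically equivalent only if they share a pitch class.
Here A## → 11, B## → 1; 1 ≠ 11, so they are not.

No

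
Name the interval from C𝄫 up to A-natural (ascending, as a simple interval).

doubly augmented sixth

The letter names run C→A, a span of 5 letter steps, so the interval is some kind of sixth.
Cbb to A is 11 semitones. A major sixth is 9, so 11 makes it doubly augmented.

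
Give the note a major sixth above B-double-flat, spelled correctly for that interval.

B up a major sixth is G#, so the target letter is G.
From Bbb, a major sixth is 9 semitones up: Gb.

Gb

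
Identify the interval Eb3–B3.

augmented fifth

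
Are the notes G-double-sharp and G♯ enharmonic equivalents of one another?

Two spellings are enharmonically equivalent only if they share a pitch class.
Here G## → 9, G# → 8; 8 ≠ 9, so they are not.

No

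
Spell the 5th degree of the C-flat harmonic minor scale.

Gb

The Cb harmonic minor scale runs Cb Db Ebb Fb Gb Abb Bb.
Degree 5 is Gb.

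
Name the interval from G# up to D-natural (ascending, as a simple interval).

The letter names run G→D, a span of 4 letter steps, so the interval is some kind of fifth.
G# to D is 6 semitones. A perfect fifth is 7, so 6 makes it diminished.

diminished fifth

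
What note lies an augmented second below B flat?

Abb

B down a major second is A, so the target letter is A.
From Bb, an augmented second is 3 semitones down: Abb.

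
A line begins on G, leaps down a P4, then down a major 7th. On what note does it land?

Eb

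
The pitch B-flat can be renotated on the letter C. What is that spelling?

Cbb

Plain C sits 2 semitones above Bb, so on the letter C the same pitch needs a double flat: Cbb.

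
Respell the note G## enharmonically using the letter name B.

Bbb

G## is pitch class 9. The letter B alone is pitch class 11.
To reach pitch class 9 from B requires an offset of -2 semitones, i.e. double flat: Bbb.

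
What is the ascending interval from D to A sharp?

augmented fifth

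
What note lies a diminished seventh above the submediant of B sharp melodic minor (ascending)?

The submediant of B# melodic minor (ascending) is G##.
A diminished seventh (9 semitones) above G## lands on the letter F, giving F#.

F#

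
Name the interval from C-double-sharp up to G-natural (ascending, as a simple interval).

The letter names run C→G, a span of 4 letter steps, so the interval is some kind of fifth.
C## to G is 5 semitones. A perfect fifth is 7, so 5 makes it doubly diminished.

doubly diminished fifth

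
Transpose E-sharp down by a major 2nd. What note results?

D#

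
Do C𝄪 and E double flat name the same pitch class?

Yes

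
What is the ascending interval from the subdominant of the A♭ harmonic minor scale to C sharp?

The subdominant of Ab harmonic minor is Db.
Db up to C#: letters D→C make it a seventh; 12 semitones makes it augmented.

augmented seventh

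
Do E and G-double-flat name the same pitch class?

E is pitch class 4; Gbb is pitch class 5.
The pitch classes differ (4 vs. 5), so they are not enharmonic equivalents.

No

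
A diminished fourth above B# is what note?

A fourth above B lands on the letter E.
A diminished fourth spans 4 semitones, so B# moves to pitch class 4. On the letter E that is E.

E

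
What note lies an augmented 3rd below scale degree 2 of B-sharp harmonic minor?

A

Scale degree 2 of B# harmonic minor is C##.
An augmented third (5 semitones) below C## lands on the letter A, giving A.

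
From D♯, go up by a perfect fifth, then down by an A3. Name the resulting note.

A perfect fifth up from D# is A# (letter A, 7 semitones up).
An augmented third down from A# is F (letter F, 5 semitones down).

F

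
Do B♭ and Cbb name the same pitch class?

Yes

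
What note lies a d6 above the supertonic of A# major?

G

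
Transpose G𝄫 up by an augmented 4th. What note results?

Cb

G up a perfect fourth is C, so the target letter is C.
From Gbb, an augmented fourth is 6 semitones up: Cb.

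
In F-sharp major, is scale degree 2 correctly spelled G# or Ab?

G#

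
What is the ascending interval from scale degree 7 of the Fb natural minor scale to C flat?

Scale degree 7 of Fb natural minor is Ebb.
Ebb up to Cb: letters E→C make it a sixth; 9 semitones makes it major.

major sixth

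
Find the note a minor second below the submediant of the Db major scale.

A

The submediant of Db major is Bb.
A minor second (1 semitone) below Bb lands on the letter A, giving A.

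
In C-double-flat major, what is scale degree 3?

Degree 3 takes the letter 2 steps above C, which is E.
In major, degree 3 sits 4 semitones above the tonic. Cbb + 4 semitones is pitch class 2, spelled on E as Ebb.

Ebb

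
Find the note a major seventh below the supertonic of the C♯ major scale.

The supertonic of C# major is D#.
A major seventh (11 semitones) below D# lands on the letter E, giving E.

E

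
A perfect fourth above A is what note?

A fourth above A lands on the letter D.
A perfect fourth spans 5 semitones, so A moves to pitch class 2. On the letter D that is D.

D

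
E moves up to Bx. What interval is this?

doubly augmented fifth

Counting letters E–F–G–A–B gives a fifth.
E→B## = 9 semitones, 2 wider than the perfect fifth (7), so doubly augmented.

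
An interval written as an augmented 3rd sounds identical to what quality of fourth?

perfect

An augmented third spans 5 semitones.
A fourth spanning 5 semitones is perfect (the perfect fourth is 5).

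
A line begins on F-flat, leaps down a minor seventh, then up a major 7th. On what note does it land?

F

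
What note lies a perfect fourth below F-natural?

C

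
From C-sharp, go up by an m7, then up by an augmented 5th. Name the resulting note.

A minor seventh up from C# is B (letter B, 10 semitones up).
An augmented fifth up from B is F## (letter F, 8 semitones up).

F##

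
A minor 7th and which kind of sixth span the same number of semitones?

augmented

A minor seventh spans 10 semitones.
A sixth spanning 10 semitones is augmented (the major sixth is 9).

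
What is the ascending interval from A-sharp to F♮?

The letter names run A→F, a span of 5 letter steps, so the interval is some kind of sixth.
A# to F is 7 semitones. A major sixth is 9, so 7 makes it diminished.

diminished sixth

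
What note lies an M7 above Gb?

A seventh above G lands on the letter F.
A major seventh spans 11 semitones, so Gb moves to pitch class 5. On the letter F that is F.

F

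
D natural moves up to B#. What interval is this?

The letter names run D→B, a span of 5 letter steps, so the interval is some kind of sixth.
D to B# is 10 semitones. A major sixth is 9, so 10 makes it augmented.

augmented sixth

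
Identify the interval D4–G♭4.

diminished fourth

The letter names run D→G, a span of 3 letter steps, so the interval is some kind of fourth.
D to Gb is 4 semitones. A perfect fourth is 5, so 4 makes it diminished.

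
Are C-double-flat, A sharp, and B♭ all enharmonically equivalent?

Yes

Cbb is pitch class 10; A# is pitch class 10; Bb is pitch class 10.
All spellings map to pitch class 10, so they are enharmonically equivalent.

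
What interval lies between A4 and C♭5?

diminished third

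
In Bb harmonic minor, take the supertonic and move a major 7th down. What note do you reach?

The supertonic of Bb harmonic minor is C.
A major seventh (11 semitones) below C lands on the letter D, giving Db.

Db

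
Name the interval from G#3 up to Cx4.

augmented fourth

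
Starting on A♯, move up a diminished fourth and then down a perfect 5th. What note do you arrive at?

A diminished fourth up from A# is D (letter D, 4 semitones up).
A perfect fifth down from D is G (letter G, 7 semitones down).

G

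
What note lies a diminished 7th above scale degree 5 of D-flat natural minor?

Gbb

Scale degree 5 of Db natural minor is Ab.
A diminished seventh (9 semitones) above Ab lands on the letter G, giving Gbb.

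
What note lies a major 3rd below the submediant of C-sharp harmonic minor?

The submediant of C# harmonic minor is A.
A major third (4 semitones) below A lands on the letter F, giving F.

F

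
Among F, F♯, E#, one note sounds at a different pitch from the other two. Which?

In 12-tone equal temperament, enharmonic equivalents share a pitch class. F is pitch class 5; F# is pitch class 6; E# is pitch class 5.
F and E# share pitch class 5, while F# is pitch class 6.

F#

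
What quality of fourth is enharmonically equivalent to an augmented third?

perfect

An augmented third spans 5 semitones.
A fourth spanning 5 semitones is perfect (the perfect fourth is 5).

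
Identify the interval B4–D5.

The letter names run B→D, a span of 2 letter steps, so the interval is some kind of third.
B to D is 3 semitones. A major third is 4, so 3 makes it minor.

minor third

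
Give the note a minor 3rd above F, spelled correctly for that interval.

F up a major third is A, so the target letter is A.
From F, a minor third is 3 semitones up: Ab.

Ab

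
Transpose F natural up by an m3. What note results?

F up a major third is A, so the target letter is A.
From F, a minor third is 3 semitones up: Ab.

Ab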